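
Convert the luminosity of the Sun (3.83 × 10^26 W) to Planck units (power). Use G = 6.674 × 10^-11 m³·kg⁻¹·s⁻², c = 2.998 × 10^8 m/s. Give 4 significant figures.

Planck power: P_P = c⁵/G = 3.629 × 10^52 W.
3.83 × 10^26 / 3.629 × 10^52 = 1.055 × 10^-26

1.055 × 10^-26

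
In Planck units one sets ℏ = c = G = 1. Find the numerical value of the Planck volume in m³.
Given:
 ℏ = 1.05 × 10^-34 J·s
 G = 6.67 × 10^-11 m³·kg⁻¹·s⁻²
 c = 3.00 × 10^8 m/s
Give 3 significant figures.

V_P = (ℏG/c³)^(3/2)
  = √(1.75 × 10^-209)
  = 4.18 × 10^-105 m³

4.18 × 10^-105 m³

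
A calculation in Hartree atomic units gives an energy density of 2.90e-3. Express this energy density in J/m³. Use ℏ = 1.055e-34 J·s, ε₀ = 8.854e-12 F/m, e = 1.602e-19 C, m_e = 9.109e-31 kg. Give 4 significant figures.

8.495e10 J/m³

One atomic unit of energy density: u_au = E_h/a₀³ = m_e⁴e¹⁰/((4πε₀)⁵ℏ⁸) = 2.929e13 J/m³.
2.90e-3 × 2.929e13 J/m³ = 8.495e10 J/m³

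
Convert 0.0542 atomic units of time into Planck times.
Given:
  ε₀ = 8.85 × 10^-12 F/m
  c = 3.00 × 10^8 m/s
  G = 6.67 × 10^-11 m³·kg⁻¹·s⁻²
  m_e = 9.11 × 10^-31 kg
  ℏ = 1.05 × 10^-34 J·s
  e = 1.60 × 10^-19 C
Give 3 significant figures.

atomic unit of time: τ_au = (4πε₀)²ℏ³/(m_e e⁴) = 2.40 × 10^-17 s
Planck time: t_P = √(ℏG/c⁵) = 5.37 × 10^-44 s
0.0542 × 2.40 × 10^-17 / 5.37 × 10^-44 = 2.42 × 10^25

2.42 × 10^25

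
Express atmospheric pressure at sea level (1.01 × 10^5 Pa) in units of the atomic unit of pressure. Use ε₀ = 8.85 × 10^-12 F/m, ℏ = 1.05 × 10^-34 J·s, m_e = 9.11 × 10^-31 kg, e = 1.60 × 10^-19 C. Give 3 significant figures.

3.35 × 10^-9

atomic unit of pressure: P_au = E_h/a₀³ = m_e⁴e¹⁰/((4πε₀)⁵ℏ⁸) = 3.01 × 10^13 Pa.
1.01 × 10^5 / 3.01 × 10^13 = 3.35 × 10^-9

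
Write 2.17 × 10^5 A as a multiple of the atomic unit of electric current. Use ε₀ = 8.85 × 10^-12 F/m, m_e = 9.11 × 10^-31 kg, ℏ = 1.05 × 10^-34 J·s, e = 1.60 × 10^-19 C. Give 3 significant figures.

3.25 × 10^7

atomic unit of electric current: I_au = e E_h/ℏ = m_e e⁵/((4πε₀)²ℏ³) = 6.67 × 10^-3 A.
2.17 × 10^5 / 6.67 × 10^-3 = 3.25 × 10^7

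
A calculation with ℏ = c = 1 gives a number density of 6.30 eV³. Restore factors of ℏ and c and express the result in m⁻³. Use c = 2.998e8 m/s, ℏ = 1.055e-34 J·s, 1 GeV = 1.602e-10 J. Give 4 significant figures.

8.186e20 m⁻³

Number density is [L]⁻³ = [E]³/(ℏc)³.
1 GeV³ → 1/(ℏc)³ × (1 GeV in J)³ = 1.299e47 m⁻³.
Convert the energy scale: 6.30 eV³ = 6.30e-27 GeV³.
Result: 6.30e-27 × 1.299e47 = 8.186e20 m⁻³.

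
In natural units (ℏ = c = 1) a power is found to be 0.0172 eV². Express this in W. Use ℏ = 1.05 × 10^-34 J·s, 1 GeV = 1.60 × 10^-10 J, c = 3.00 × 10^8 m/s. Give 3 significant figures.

4.19 × 10^-6 W

Power is [E]/[T] = [E]²/ℏ.
1 GeV² → 1/ℏ × (1 GeV in J)² = 2.44 × 10^14 W.
Convert the energy scale: 0.0172 eV² = 1.72 × 10^-20 GeV².
Result: 1.72 × 10^-20 × 2.44 × 10^14 = 4.19 × 10^-6 W.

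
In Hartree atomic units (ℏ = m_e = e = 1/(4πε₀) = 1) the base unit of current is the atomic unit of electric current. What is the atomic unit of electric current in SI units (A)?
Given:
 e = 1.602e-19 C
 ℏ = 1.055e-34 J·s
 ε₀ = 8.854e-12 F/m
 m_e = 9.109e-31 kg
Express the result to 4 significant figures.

I_au = e E_h/ℏ = m_e e⁵/((4πε₀)²ℏ³)
E_h = 4.354e-18 J
e·E_h/ℏ = 6.612e-3 A

6.612e-3 A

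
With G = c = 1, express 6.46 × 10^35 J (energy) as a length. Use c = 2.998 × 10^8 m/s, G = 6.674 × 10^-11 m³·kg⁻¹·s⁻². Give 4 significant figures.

Energy → length via G/c⁴.
6.46 × 10^35 J × (G/c⁴) = 5.337 × 10^-9 m

5.337 × 10^-9 m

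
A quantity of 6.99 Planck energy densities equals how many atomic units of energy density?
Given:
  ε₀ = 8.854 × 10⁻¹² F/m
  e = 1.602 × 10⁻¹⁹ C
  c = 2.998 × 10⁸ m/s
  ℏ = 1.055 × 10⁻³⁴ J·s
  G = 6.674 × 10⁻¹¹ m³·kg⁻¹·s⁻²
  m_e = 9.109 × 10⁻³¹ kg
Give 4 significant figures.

1.105 × 10¹⁰¹

Planck energy density: u_P = c⁷/(ℏG²) = 4.632 × 10¹¹³ J/m³
atomic unit of energy density: u_au = E_h/a₀³ = m_e⁴e¹⁰/((4πε₀)⁵ℏ⁸) = 2.929 × 10¹³ J/m³
6.99 × 4.632 × 10¹¹³ / 2.929 × 10¹³ = 1.105 × 10¹⁰¹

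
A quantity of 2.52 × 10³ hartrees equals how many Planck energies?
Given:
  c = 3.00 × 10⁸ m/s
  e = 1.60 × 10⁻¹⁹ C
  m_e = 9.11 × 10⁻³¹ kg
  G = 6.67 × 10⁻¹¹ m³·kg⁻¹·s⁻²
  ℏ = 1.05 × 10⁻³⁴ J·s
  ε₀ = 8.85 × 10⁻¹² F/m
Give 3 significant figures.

hartree: E_h = m_e e⁴/(4πε₀ℏ)² = 4.38 × 10⁻¹⁸ J
Planck energy: E_P = √(ℏc⁵/G) = 1.96 × 10⁹ J
2.52 × 10³ × 4.38 × 10⁻¹⁸ / 1.96 × 10⁹ = 5.64 × 10⁻²⁴

5.64 × 10⁻²⁴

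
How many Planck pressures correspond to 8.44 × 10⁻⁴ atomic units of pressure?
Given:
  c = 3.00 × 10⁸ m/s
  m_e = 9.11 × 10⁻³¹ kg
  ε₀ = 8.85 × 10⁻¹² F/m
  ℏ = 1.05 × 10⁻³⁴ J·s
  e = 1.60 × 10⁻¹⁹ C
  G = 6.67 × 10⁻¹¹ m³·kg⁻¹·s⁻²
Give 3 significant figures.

atomic unit of pressure: P_au = E_h/a₀³ = m_e⁴e¹⁰/((4πε₀)⁵ℏ⁸) = 3.01 × 10¹³ Pa
Planck pressure: p_P = c⁷/(ℏG²) = 4.68 × 10¹¹³ Pa
8.44 × 10⁻⁴ × 3.01 × 10¹³ / 4.68 × 10¹¹³ = 5.43 × 10⁻¹⁰⁴

5.43 × 10⁻¹⁰⁴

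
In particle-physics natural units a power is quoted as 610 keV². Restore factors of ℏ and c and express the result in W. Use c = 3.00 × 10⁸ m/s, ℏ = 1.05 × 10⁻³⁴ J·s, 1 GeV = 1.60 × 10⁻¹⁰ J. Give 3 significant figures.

Power is [E]/[T] = [E]²/ℏ.
1 GeV² → 1/ℏ × (1 GeV in J)² = 2.44 × 10¹⁴ W.
Convert the energy scale: 610 keV² = 6.10 × 10⁻¹⁰ GeV².
Result: 6.10 × 10⁻¹⁰ × 2.44 × 10¹⁴ = 1.49 × 10⁵ W.

1.49 × 10⁵ W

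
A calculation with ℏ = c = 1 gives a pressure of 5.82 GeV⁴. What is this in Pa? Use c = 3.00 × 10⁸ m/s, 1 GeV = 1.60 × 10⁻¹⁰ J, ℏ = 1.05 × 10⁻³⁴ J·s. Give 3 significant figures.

1.22 × 10³⁸ Pa

Pressure is [E]/[L]³ = [E]⁴/(ℏc)³.
1 GeV⁴ → 1/(ℏc)³ × (1 GeV in J)⁴ = 2.10 × 10³⁷ Pa.
Result: 5.82 × 2.10 × 10³⁷ = 1.22 × 10³⁸ Pa.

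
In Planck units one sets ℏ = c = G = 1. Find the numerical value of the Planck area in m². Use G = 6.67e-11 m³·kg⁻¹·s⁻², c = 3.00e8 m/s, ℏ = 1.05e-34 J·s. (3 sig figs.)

2.59e-70 m²

A_P = ℏG/c³
  = 7.00e-45 / 2.70e25
  = 2.59e-70 m²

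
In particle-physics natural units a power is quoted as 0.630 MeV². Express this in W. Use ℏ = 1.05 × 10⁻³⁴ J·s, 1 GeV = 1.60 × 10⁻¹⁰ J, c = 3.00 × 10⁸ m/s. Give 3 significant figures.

Power is [E]/[T] = [E]²/ℏ.
1 GeV² → 1/ℏ × (1 GeV in J)² = 2.44 × 10¹⁴ W.
Convert the energy scale: 0.630 MeV² = 6.30 × 10⁻⁷ GeV².
Result: 6.30 × 10⁻⁷ × 2.44 × 10¹⁴ = 1.54 × 10⁸ W.

1.54 × 10⁸ W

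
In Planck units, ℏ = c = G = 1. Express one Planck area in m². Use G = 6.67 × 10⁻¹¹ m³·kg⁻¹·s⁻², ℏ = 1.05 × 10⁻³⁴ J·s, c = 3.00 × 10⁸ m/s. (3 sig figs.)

Dimensional analysis gives A_P = ℏG/c³.
  = 7.00 × 10⁻⁴⁵ / 2.70 × 10²⁵
  = 2.59 × 10⁻⁷⁰ m²

2.59 × 10⁻⁷⁰ m²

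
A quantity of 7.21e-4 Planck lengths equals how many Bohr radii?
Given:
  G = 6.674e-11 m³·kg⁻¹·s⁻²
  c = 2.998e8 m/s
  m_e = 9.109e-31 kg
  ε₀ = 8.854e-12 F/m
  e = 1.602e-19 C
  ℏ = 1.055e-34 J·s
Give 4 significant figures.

2.200e-28

Planck length: ℓ_P = √(ℏG/c³) = 1.616e-35 m
Bohr radius: a₀ = 4πε₀ℏ²/(m_e e²) = 5.297e-11 m
7.21e-4 × 1.616e-35 / 5.297e-11 = 2.200e-28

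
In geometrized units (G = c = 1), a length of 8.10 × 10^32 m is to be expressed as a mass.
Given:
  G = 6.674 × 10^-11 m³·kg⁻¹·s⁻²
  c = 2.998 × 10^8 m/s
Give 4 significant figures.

Length → mass via c²/G.
8.10 × 10^32 m × (c²/G) = 1.091 × 10^60 kg

1.091 × 10^60 kg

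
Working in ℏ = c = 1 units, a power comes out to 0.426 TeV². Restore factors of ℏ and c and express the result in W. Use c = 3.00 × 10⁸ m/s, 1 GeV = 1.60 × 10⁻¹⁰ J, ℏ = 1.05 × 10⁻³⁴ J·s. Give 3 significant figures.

1.04 × 10²⁰ W

Power is [E]/[T] = [E]²/ℏ.
1 GeV² → 1/ℏ × (1 GeV in J)² = 2.44 × 10¹⁴ W.
Convert the energy scale: 0.426 TeV² = 4.26 × 10⁵ GeV².
Result: 4.26 × 10⁵ × 2.44 × 10¹⁴ = 1.04 × 10²⁰ W.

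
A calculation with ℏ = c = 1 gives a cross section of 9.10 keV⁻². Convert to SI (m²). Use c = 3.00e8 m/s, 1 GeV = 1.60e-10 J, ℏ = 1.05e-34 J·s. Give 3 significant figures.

Area is [L]² = [E]⁻²·(ℏc)²; restore (ℏc)².
1 GeV⁻² → (ℏc)² × (1 GeV in J)⁻² = 3.88e-32 m².
Convert the energy scale: 9.10 keV⁻² = 9.10e12 GeV⁻².
Result: 9.10e12 × 3.88e-32 = 3.53e-19 m².

3.53e-19 m²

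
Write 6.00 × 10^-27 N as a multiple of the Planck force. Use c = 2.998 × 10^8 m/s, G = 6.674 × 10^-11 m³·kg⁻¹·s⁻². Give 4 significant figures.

4.957 × 10^-71

Planck force: F_P = c⁴/G = 1.210 × 10^44 N.
6.00 × 10^-27 / 1.210 × 10^44 = 4.957 × 10^-71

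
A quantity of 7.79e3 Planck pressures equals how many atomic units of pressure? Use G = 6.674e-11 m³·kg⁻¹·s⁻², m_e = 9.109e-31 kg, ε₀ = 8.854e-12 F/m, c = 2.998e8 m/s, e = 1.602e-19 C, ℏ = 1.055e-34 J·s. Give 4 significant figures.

1.232e104

Planck pressure: p_P = c⁷/(ℏG²) = 4.632e113 Pa
atomic unit of pressure: P_au = E_h/a₀³ = m_e⁴e¹⁰/((4πε₀)⁵ℏ⁸) = 2.929e13 Pa
7.79e3 × 4.632e113 / 2.929e13 = 1.232e104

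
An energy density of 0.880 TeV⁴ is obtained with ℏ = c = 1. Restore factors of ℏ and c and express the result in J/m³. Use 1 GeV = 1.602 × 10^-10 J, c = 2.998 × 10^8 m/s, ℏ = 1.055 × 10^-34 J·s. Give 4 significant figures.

[E]/[L]³ = [E]⁴/(ℏc)³; restore (ℏc)⁻³.
1 GeV⁴ → 1/(ℏc)³ × (1 GeV in J)⁴ = 2.082 × 10^37 J/m³.
Convert the energy scale: 0.880 TeV⁴ = 8.80 × 10^11 GeV⁴.
Result: 8.80 × 10^11 × 2.082 × 10^37 = 1.832 × 10^49 J/m³.

1.832 × 10^49 J/m³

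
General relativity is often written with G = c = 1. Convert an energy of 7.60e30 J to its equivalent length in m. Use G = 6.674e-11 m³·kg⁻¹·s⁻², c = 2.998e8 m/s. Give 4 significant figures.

6.279e-14 m

Energy → length via G/c⁴.
7.60e30 J × (G/c⁴) = 6.279e-14 m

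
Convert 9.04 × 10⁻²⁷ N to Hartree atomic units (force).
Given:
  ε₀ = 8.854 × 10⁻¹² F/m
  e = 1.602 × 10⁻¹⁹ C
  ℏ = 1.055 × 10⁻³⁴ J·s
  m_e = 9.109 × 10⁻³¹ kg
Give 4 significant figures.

1.100 × 10⁻¹⁹

atomic unit of force: F_au = E_h/a₀ = m_e²e⁶/((4πε₀)³ℏ⁴) = 8.220 × 10⁻⁸ N.
9.04 × 10⁻²⁷ / 8.220 × 10⁻⁸ = 1.100 × 10⁻¹⁹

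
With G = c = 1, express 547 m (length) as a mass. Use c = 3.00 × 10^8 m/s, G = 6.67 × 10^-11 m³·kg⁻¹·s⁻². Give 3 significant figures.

7.38 × 10^29 kg

Length → mass via c²/G.
547 m × (c²/G) = 7.38 × 10^29 kg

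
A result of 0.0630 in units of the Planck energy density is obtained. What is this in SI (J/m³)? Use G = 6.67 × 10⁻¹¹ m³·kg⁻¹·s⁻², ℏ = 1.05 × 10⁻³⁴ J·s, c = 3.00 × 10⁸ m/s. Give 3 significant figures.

One Planck energy density: u_P = c⁷/(ℏG²) = 4.68 × 10¹¹³ J/m³.
0.0630 × 4.68 × 10¹¹³ J/m³ = 2.95 × 10¹¹² J/m³

2.95 × 10¹¹² J/m³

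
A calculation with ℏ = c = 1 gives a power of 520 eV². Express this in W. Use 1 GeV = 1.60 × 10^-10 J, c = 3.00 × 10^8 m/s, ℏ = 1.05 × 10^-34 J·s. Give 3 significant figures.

0.127 W

Power is [E]/[T] = [E]²/ℏ.
1 GeV² → 1/ℏ × (1 GeV in J)² = 2.44 × 10^14 W.
Convert the energy scale: 520 eV² = 5.20 × 10^-16 GeV².
Result: 5.20 × 10^-16 × 2.44 × 10^14 = 0.127 W.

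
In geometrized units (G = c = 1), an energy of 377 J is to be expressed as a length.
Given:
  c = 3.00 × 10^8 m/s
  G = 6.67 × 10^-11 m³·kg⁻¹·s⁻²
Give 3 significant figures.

3.10 × 10^-42 m

Energy → length via G/c⁴.
377 J × (G/c⁴) = 3.10 × 10^-42 m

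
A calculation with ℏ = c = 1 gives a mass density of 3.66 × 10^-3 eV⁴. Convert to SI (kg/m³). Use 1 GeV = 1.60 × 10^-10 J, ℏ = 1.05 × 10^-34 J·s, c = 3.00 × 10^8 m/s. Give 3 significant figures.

8.53 × 10^-19 kg/m³

Mass density is [E]/(c²[L]³) = [E]⁴/(ℏ³c⁵).
1 GeV⁴ → 1/(ℏ³c⁵) × (1 GeV in J)⁴ = 2.33 × 10^20 kg/m³.
Convert the energy scale: 3.66 × 10^-3 eV⁴ = 3.66 × 10^-39 GeV⁴.
Result: 3.66 × 10^-39 × 2.33 × 10^20 = 8.53 × 10^-19 kg/m³.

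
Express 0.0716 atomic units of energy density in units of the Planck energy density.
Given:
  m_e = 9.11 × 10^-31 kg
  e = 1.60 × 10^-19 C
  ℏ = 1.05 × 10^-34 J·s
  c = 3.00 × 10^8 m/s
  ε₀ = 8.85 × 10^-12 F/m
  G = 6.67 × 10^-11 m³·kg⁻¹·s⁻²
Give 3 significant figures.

atomic unit of energy density: u_au = E_h/a₀³ = m_e⁴e¹⁰/((4πε₀)⁵ℏ⁸) = 3.01 × 10^13 J/m³
Planck energy density: u_P = c⁷/(ℏG²) = 4.68 × 10^113 J/m³
0.0716 × 3.01 × 10^13 / 4.68 × 10^113 = 4.61 × 10^-102

4.61 × 10^-102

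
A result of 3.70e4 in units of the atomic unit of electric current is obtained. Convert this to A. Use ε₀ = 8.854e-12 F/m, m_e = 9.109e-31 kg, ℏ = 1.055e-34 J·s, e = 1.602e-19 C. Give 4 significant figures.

One atomic unit of electric current: I_au = e E_h/ℏ = m_e e⁵/((4πε₀)²ℏ³) = 6.612e-3 A.
3.70e4 × 6.612e-3 A = 244.6 A

244.6 A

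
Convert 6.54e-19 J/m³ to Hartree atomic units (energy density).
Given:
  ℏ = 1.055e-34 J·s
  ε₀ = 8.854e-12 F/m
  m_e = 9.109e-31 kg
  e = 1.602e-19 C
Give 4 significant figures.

atomic unit of energy density: u_au = E_h/a₀³ = m_e⁴e¹⁰/((4πε₀)⁵ℏ⁸) = 2.929e13 J/m³.
6.54e-19 / 2.929e13 = 2.233e-32

2.233e-32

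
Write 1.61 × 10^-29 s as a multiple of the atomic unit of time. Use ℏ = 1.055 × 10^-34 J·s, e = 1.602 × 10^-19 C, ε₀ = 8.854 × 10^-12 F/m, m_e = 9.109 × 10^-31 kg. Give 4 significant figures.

atomic unit of time: τ_au = (4πε₀)²ℏ³/(m_e e⁴) = 2.423 × 10^-17 s.
1.61 × 10^-29 / 2.423 × 10^-17 = 6.645 × 10^-13

6.645 × 10^-13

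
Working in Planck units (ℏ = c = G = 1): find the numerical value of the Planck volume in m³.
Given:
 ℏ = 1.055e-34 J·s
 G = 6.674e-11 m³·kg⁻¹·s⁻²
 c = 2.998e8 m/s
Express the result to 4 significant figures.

Dimensional analysis gives V_P = (ℏG/c³)^(3/2).
  = √(1.784e-209)
  = 4.224e-105 m³

4.224e-105 m³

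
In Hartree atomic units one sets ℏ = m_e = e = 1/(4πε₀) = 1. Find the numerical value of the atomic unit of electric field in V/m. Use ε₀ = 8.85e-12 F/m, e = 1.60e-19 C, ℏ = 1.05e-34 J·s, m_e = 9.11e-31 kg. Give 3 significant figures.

5.20e11 V/m

E_au = E_h/(e a₀) = m_e²e⁵/((4πε₀)³ℏ⁴)
E_h = 4.38e-18 J
a₀ = 5.26e-11 m
E_h/(e·a₀) = 5.20e11 V/m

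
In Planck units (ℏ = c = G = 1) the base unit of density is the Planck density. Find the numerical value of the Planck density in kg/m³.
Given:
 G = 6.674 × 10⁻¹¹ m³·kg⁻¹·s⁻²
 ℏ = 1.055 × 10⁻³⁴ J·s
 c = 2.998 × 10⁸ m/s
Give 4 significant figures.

5.154 × 10⁹⁶ kg/m³

ρ_P = c⁵/(ℏG²)
  = 2.422 × 10⁴² / 4.699 × 10⁻⁵⁵
  = 5.154 × 10⁹⁶ kg/m³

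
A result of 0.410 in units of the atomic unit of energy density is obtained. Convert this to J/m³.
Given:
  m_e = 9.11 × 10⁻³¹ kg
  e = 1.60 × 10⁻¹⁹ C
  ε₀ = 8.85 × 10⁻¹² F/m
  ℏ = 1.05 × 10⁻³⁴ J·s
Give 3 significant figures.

1.24 × 10¹³ J/m³

One atomic unit of energy density: u_au = E_h/a₀³ = m_e⁴e¹⁰/((4πε₀)⁵ℏ⁸) = 3.01 × 10¹³ J/m³.
0.410 × 3.01 × 10¹³ J/m³ = 1.24 × 10¹³ J/m³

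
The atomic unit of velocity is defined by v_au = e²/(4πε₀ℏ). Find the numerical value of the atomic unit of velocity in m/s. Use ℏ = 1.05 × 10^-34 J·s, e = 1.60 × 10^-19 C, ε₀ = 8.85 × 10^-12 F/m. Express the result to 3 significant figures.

2.19 × 10^6 m/s

v_au = e²/(4πε₀ℏ)
  = 2.56 × 10^-38 / 1.17 × 10^-44
  = 2.19 × 10^6 m/s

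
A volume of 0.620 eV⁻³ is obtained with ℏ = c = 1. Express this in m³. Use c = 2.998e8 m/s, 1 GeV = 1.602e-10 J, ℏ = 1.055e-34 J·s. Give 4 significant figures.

4.772e-21 m³

Volume is [L]³ = [E]⁻³·(ℏc)³.
1 GeV⁻³ → (ℏc)³ × (1 GeV in J)⁻³ = 7.696e-48 m³.
Convert the energy scale: 0.620 eV⁻³ = 6.20e26 GeV⁻³.
Result: 6.20e26 × 7.696e-48 = 4.772e-21 m³.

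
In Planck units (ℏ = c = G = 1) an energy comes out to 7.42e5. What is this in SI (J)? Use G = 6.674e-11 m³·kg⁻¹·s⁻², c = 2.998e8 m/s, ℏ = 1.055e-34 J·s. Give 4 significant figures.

1.452e15 J

One Planck energy: E_P = √(ℏc⁵/G) = 1.957e9 J.
7.42e5 × 1.957e9 J = 1.452e15 J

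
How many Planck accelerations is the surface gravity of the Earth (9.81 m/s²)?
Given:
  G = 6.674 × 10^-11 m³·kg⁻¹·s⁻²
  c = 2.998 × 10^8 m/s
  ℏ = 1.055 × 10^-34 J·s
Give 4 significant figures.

Planck acceleration: a_P = √(c⁷/(ℏG)) = 5.560 × 10^51 m/s².
9.81 / 5.560 × 10^51 = 1.764 × 10^-51

1.764 × 10^-51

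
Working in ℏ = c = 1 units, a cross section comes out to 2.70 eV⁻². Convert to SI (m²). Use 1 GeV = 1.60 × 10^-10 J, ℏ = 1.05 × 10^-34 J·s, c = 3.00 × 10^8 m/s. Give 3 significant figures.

Area is [L]² = [E]⁻²·(ℏc)²; restore (ℏc)².
1 GeV⁻² → (ℏc)² × (1 GeV in J)⁻² = 3.88 × 10^-32 m².
Convert the energy scale: 2.70 eV⁻² = 2.70 × 10^18 GeV⁻².
Result: 2.70 × 10^18 × 3.88 × 10^-32 = 1.05 × 10^-13 m².

1.05 × 10^-13 m²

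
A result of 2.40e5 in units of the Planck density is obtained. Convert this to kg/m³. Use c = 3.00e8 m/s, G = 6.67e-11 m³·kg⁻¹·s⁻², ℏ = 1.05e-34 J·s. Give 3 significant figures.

1.25e102 kg/m³

One Planck density: ρ_P = c⁵/(ℏG²) = 5.20e96 kg/m³.
2.40e5 × 5.20e96 kg/m³ = 1.25e102 kg/m³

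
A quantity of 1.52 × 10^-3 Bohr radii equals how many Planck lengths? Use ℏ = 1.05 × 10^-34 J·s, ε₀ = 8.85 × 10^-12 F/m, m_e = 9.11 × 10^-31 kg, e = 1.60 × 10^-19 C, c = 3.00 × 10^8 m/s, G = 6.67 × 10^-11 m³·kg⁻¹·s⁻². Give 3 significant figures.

4.96 × 10^21

Bohr radius: a₀ = 4πε₀ℏ²/(m_e e²) = 5.26 × 10^-11 m
Planck length: ℓ_P = √(ℏG/c³) = 1.61 × 10^-35 m
1.52 × 10^-3 × 5.26 × 10^-11 / 1.61 × 10^-35 = 4.96 × 10^21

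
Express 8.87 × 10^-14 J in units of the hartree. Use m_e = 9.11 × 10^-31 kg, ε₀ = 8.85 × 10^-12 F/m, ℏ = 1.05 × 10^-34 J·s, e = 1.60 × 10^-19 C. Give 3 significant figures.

hartree: E_h = m_e e⁴/(4πε₀ℏ)² = 4.38 × 10^-18 J.
8.87 × 10^-14 / 4.38 × 10^-18 = 2.03 × 10^4

2.03 × 10^4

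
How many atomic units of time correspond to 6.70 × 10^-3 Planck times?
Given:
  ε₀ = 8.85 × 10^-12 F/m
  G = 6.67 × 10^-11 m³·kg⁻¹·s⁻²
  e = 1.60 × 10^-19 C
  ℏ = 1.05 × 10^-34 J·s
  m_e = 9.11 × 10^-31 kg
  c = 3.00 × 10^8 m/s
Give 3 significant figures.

1.50 × 10^-29

Planck time: t_P = √(ℏG/c⁵) = 5.37 × 10^-44 s
atomic unit of time: τ_au = (4πε₀)²ℏ³/(m_e e⁴) = 2.40 × 10^-17 s
6.70 × 10^-3 × 5.37 × 10^-44 / 2.40 × 10^-17 = 1.50 × 10^-29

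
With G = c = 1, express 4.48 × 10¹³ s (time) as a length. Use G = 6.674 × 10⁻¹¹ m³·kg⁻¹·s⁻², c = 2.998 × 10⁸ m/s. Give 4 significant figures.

1.343 × 10²² m

Time → length via c.
4.48 × 10¹³ s × (c) = 1.343 × 10²² m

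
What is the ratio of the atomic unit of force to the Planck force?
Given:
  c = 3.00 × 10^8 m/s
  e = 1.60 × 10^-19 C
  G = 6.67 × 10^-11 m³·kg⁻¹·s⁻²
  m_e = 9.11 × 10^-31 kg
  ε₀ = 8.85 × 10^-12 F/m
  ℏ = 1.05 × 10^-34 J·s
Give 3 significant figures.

6.86 × 10^-52

atomic unit of force: F_au = E_h/a₀ = m_e²e⁶/((4πε₀)³ℏ⁴) = 8.33 × 10^-8 N
Planck force: F_P = c⁴/G = 1.21 × 10^44 N
ratio = 8.33 × 10^-8 / 1.21 × 10^44 = 6.86 × 10^-52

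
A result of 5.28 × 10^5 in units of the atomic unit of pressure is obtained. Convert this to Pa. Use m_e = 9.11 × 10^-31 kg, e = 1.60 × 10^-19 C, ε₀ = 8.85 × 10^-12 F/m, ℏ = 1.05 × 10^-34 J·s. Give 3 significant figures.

1.59 × 10^19 Pa

One atomic unit of pressure: P_au = E_h/a₀³ = m_e⁴e¹⁰/((4πε₀)⁵ℏ⁸) = 3.01 × 10^13 Pa.
5.28 × 10^5 × 3.01 × 10^13 Pa = 1.59 × 10^19 Pa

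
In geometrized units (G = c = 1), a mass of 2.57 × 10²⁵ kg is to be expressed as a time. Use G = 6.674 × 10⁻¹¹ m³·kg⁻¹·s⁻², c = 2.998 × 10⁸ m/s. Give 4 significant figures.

6.365 × 10⁻¹¹ s

Mass → time via G/c³.
2.57 × 10²⁵ kg × (G/c³) = 6.365 × 10⁻¹¹ s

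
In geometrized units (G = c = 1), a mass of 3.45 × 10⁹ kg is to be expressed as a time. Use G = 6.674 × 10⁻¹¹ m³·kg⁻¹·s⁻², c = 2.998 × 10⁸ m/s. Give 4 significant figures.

Mass → time via G/c³.
3.45 × 10⁹ kg × (G/c³) = 8.545 × 10⁻²⁷ s

8.545 × 10⁻²⁷ s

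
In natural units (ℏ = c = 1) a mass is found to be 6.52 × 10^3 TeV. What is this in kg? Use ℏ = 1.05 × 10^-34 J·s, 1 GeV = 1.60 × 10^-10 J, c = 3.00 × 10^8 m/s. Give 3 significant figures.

Mass is [E]/c²; divide by c².
1 GeV → 1/c² × (1 GeV in J) = 1.78 × 10^-27 kg.
Convert the energy scale: 6.52 × 10^3 TeV = 6.52 × 10^6 GeV.
Result: 6.52 × 10^6 × 1.78 × 10^-27 = 1.16 × 10^-20 kg.

1.16 × 10^-20 kg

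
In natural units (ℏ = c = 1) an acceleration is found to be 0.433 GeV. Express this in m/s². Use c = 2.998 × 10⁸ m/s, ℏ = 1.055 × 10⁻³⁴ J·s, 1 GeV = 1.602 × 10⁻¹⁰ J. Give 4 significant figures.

1.971 × 10³² m/s²

Acceleration is [L]/[T]² = c·[E]/ℏ.
1 GeV → c/ℏ × (1 GeV in J) = 4.552 × 10³² m/s².
Result: 0.433 × 4.552 × 10³² = 1.971 × 10³² m/s².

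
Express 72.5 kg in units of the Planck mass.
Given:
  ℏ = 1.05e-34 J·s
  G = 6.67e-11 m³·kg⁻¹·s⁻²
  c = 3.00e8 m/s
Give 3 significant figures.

Planck mass: m_P = √(ℏc/G) = 2.17e-8 kg.
72.5 / 2.17e-8 = 3.34e9

3.34e9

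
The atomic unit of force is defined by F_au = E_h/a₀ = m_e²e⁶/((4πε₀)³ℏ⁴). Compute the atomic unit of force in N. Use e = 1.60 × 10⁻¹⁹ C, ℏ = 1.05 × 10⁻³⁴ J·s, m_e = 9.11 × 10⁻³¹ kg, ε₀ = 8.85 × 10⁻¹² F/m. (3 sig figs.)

F_au = E_h/a₀ = m_e²e⁶/((4πε₀)³ℏ⁴)
E_h = 4.38 × 10⁻¹⁸ J
a₀ = 5.26 × 10⁻¹¹ m
E_h/a₀ = 8.33 × 10⁻⁸ N

8.33 × 10⁻⁸ N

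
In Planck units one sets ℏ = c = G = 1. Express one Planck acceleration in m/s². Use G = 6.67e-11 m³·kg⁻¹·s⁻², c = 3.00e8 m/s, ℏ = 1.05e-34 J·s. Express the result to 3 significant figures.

5.59e51 m/s²

a_P = √(c⁷/(ℏG))
  = √(3.12e103)
  = 5.59e51 m/s²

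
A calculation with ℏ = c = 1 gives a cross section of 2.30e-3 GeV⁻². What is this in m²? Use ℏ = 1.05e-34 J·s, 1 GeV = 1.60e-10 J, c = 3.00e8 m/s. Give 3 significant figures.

Area is [L]² = [E]⁻²·(ℏc)²; restore (ℏc)².
1 GeV⁻² → (ℏc)² × (1 GeV in J)⁻² = 3.88e-32 m².
Result: 2.30e-3 × 3.88e-32 = 8.91e-35 m².

8.91e-35 m²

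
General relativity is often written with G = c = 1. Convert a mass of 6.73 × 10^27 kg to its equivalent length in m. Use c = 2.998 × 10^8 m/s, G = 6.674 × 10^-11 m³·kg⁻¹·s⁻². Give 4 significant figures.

In G = c = 1 units mass has dimensions of length; the conversion factor is G/c².
6.73 × 10^27 kg × (G/c²) = 4.997 m

4.997 m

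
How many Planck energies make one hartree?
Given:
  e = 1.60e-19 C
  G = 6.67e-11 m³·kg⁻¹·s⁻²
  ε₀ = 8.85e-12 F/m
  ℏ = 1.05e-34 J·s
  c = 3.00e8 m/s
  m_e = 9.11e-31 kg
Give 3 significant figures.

2.24e-27

hartree: E_h = m_e e⁴/(4πε₀ℏ)² = 4.38e-18 J
Planck energy: E_P = √(ℏc⁵/G) = 1.96e9 J
ratio = 4.38e-18 / 1.96e9 = 2.24e-27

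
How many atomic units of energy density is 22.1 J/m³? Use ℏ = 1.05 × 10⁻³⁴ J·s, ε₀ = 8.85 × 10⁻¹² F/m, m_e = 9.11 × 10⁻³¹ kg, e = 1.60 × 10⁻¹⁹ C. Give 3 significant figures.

atomic unit of energy density: u_au = E_h/a₀³ = m_e⁴e¹⁰/((4πε₀)⁵ℏ⁸) = 3.01 × 10¹³ J/m³.
22.1 / 3.01 × 10¹³ = 7.33 × 10⁻¹³

7.33 × 10⁻¹³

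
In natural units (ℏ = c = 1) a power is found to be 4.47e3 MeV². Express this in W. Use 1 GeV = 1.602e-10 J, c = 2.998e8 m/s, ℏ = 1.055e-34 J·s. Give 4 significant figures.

Power is [E]/[T] = [E]²/ℏ.
1 GeV² → 1/ℏ × (1 GeV in J)² = 2.433e14 W.
Convert the energy scale: 4.47e3 MeV² = 4.47e-3 GeV².
Result: 4.47e-3 × 2.433e14 = 1.087e12 W.

1.087e12 W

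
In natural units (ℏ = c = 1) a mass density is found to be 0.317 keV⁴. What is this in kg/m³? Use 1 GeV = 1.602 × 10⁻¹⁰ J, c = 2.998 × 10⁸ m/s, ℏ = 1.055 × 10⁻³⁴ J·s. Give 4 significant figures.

Mass density is [E]/(c²[L]³) = [E]⁴/(ℏ³c⁵).
1 GeV⁴ → 1/(ℏ³c⁵) × (1 GeV in J)⁴ = 2.316 × 10²⁰ kg/m³.
Convert the energy scale: 0.317 keV⁴ = 3.17 × 10⁻²⁵ GeV⁴.
Result: 3.17 × 10⁻²⁵ × 2.316 × 10²⁰ = 7.342 × 10⁻⁵ kg/m³.

7.342 × 10⁻⁵ kg/m³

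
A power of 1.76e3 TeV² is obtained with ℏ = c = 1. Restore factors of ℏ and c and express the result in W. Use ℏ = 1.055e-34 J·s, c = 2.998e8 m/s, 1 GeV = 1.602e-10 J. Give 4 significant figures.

Power is [E]/[T] = [E]²/ℏ.
1 GeV² → 1/ℏ × (1 GeV in J)² = 2.433e14 W.
Convert the energy scale: 1.76e3 TeV² = 1.76e9 GeV².
Result: 1.76e9 × 2.433e14 = 4.281e23 W.

4.281e23 W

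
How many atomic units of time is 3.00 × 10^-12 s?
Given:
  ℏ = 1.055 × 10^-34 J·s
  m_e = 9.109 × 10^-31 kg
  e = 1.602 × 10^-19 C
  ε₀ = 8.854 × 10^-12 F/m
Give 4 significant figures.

1.238 × 10^5

atomic unit of time: τ_au = (4πε₀)²ℏ³/(m_e e⁴) = 2.423 × 10^-17 s.
3.00 × 10^-12 / 2.423 × 10^-17 = 1.238 × 10^5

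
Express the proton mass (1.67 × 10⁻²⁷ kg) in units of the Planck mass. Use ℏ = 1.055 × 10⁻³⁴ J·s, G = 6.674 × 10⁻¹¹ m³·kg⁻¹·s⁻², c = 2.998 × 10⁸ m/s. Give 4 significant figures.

Planck mass: m_P = √(ℏc/G) = 2.177 × 10⁻⁸ kg.
1.67 × 10⁻²⁷ / 2.177 × 10⁻⁸ = 7.671 × 10⁻²⁰

7.671 × 10⁻²⁰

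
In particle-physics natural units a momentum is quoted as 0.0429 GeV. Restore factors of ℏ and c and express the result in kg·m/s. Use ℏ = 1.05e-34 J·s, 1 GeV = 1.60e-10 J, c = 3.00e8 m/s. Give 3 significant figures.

2.29e-20 kg·m/s

Momentum is [E]/c; divide by c.
1 GeV → 1/c × (1 GeV in J) = 5.33e-19 kg·m/s.
Result: 0.0429 × 5.33e-19 = 2.29e-20 kg·m/s.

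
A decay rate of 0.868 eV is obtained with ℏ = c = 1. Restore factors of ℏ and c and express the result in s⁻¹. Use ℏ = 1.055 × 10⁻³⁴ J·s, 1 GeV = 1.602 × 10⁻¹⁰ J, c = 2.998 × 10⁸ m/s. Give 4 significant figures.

1.318 × 10¹⁵ s⁻¹

A rate is [E]/ℏ; divide by ℏ.
1 GeV → 1/ℏ × (1 GeV in J) = 1.518 × 10²⁴ s⁻¹.
Convert the energy scale: 0.868 eV = 8.68 × 10⁻¹⁰ GeV.
Result: 8.68 × 10⁻¹⁰ × 1.518 × 10²⁴ = 1.318 × 10¹⁵ s⁻¹.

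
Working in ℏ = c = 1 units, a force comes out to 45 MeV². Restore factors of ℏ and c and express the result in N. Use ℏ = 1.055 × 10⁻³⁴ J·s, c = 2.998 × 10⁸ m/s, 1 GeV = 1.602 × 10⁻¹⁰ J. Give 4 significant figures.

36.51 N

Force is [E]/[L] = [E]²/(ℏc); restore (ℏc)⁻¹.
1 GeV² → 1/(ℏc) × (1 GeV in J)² = 8.114 × 10⁵ N.
Convert the energy scale: 45 MeV² = 4.50 × 10⁻⁵ GeV².
Result: 4.50 × 10⁻⁵ × 8.114 × 10⁵ = 36.51 N.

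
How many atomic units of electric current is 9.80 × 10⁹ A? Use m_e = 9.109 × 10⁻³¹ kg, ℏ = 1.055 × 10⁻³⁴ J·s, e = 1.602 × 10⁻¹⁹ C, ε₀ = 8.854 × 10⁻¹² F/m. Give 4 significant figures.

1.482 × 10¹²

atomic unit of electric current: I_au = e E_h/ℏ = m_e e⁵/((4πε₀)²ℏ³) = 6.612 × 10⁻³ A.
9.80 × 10⁹ / 6.612 × 10⁻³ = 1.482 × 10¹²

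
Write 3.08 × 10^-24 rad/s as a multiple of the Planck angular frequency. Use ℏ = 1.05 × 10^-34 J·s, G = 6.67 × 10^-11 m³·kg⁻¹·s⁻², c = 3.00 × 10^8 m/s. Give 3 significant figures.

Planck angular frequency: ω_P = √(c⁵/(ℏG)) = 1.86 × 10^43 rad/s.
3.08 × 10^-24 / 1.86 × 10^43 = 1.65 × 10^-67

1.65 × 10^-67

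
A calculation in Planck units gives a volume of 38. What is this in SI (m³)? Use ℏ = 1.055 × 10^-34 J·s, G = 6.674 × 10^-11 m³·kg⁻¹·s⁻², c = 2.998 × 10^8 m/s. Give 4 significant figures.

1.605 × 10^-103 m³

One Planck volume: V_P = (ℏG/c³)^(3/2) = 4.224 × 10^-105 m³.
38 × 4.224 × 10^-105 m³ = 1.605 × 10^-103 m³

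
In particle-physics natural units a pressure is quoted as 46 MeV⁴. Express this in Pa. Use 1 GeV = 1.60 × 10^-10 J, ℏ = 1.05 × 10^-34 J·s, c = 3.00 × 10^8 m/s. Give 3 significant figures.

9.65 × 10^26 Pa

Pressure is [E]/[L]³ = [E]⁴/(ℏc)³.
1 GeV⁴ → 1/(ℏc)³ × (1 GeV in J)⁴ = 2.10 × 10^37 Pa.
Convert the energy scale: 46 MeV⁴ = 4.60 × 10^-11 GeV⁴.
Result: 4.60 × 10^-11 × 2.10 × 10^37 = 9.65 × 10^26 Pa.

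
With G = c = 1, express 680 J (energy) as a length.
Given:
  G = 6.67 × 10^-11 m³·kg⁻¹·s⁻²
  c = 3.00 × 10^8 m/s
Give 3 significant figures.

Energy → length via G/c⁴.
680 J × (G/c⁴) = 5.60 × 10^-42 m

5.60 × 10^-42 m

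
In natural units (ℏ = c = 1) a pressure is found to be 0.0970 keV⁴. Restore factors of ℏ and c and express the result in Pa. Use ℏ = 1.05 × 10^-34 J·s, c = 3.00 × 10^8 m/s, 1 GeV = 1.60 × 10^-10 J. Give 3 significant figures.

2.03 × 10^12 Pa

Pressure is [E]/[L]³ = [E]⁴/(ℏc)³.
1 GeV⁴ → 1/(ℏc)³ × (1 GeV in J)⁴ = 2.10 × 10^37 Pa.
Convert the energy scale: 0.0970 keV⁴ = 9.70 × 10^-26 GeV⁴.
Result: 9.70 × 10^-26 × 2.10 × 10^37 = 2.03 × 10^12 Pa.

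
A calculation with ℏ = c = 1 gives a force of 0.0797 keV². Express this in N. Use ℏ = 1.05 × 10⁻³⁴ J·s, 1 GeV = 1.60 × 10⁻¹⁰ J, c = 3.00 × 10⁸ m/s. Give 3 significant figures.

6.48 × 10⁻⁸ N

Force is [E]/[L] = [E]²/(ℏc); restore (ℏc)⁻¹.
1 GeV² → 1/(ℏc) × (1 GeV in J)² = 8.13 × 10⁵ N.
Convert the energy scale: 0.0797 keV² = 7.97 × 10⁻¹⁴ GeV².
Result: 7.97 × 10⁻¹⁴ × 8.13 × 10⁵ = 6.48 × 10⁻⁸ N.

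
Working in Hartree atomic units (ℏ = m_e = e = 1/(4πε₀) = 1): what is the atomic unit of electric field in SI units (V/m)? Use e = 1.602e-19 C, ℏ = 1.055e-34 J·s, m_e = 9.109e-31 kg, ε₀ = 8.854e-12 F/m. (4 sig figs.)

From ℏ = m_e = e = 1/(4πε₀) = 1 the electric field scale is E_au = E_h/(e a₀) = m_e²e⁵/((4πε₀)³ℏ⁴).
E_h = 4.354e-18 J
a₀ = 5.297e-11 m
E_h/(e·a₀) = 5.131e11 V/m

5.131e11 V/m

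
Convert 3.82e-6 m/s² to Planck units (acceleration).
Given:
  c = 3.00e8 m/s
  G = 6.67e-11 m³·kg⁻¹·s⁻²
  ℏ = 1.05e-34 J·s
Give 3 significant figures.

Planck acceleration: a_P = √(c⁷/(ℏG)) = 5.59e51 m/s².
3.82e-6 / 5.59e51 = 6.84e-58

6.84e-58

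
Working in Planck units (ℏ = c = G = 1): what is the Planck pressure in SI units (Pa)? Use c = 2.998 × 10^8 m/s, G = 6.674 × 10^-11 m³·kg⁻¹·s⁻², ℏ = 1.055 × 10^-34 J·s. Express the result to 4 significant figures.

4.632 × 10^113 Pa

Dimensional analysis gives p_P = c⁷/(ℏG²).
  = 2.177 × 10^59 / 4.699 × 10^-55
  = 4.632 × 10^113 Pa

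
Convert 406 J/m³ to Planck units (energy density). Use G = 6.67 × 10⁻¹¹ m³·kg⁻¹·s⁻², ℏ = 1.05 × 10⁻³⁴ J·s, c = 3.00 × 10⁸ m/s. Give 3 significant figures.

Planck energy density: u_P = c⁷/(ℏG²) = 4.68 × 10¹¹³ J/m³.
406 / 4.68 × 10¹¹³ = 8.67 × 10⁻¹¹²

8.67 × 10⁻¹¹²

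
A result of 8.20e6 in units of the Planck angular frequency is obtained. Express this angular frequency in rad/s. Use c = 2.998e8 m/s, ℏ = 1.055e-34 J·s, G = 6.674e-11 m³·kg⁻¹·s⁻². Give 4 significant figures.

One Planck angular frequency: ω_P = √(c⁵/(ℏG)) = 1.855e43 rad/s.
8.20e6 × 1.855e43 rad/s = 1.521e50 rad/s

1.521e50 rad/s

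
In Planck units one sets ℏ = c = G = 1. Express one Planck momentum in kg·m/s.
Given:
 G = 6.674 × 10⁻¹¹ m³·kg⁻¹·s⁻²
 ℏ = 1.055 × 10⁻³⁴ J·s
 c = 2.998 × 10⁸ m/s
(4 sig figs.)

p_P = √(ℏc³/G)
  = √(42.60)
  = 6.527 kg·m/s

6.527 kg·m/s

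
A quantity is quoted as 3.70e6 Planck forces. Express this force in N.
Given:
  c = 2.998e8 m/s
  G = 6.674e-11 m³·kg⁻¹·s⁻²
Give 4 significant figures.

4.479e50 N

One Planck force: F_P = c⁴/G = 1.210e44 N.
3.70e6 × 1.210e44 N = 4.479e50 N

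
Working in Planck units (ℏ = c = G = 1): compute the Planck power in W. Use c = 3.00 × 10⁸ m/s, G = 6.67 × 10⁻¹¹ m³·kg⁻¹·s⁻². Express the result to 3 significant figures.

The unique combination of the constants set to 1 with dimensions of power is P_P = c⁵/G.
  = 2.43 × 10⁴² / 6.67 × 10⁻¹¹
  = 3.64 × 10⁵² W

3.64 × 10⁵² W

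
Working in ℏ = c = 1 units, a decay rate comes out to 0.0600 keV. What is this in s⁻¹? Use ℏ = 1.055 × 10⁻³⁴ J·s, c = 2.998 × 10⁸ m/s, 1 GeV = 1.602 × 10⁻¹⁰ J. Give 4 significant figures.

A rate is [E]/ℏ; divide by ℏ.
1 GeV → 1/ℏ × (1 GeV in J) = 1.518 × 10²⁴ s⁻¹.
Convert the energy scale: 0.0600 keV = 6.00 × 10⁻⁸ GeV.
Result: 6.00 × 10⁻⁸ × 1.518 × 10²⁴ = 9.111 × 10¹⁶ s⁻¹.

9.111 × 10¹⁶ s⁻¹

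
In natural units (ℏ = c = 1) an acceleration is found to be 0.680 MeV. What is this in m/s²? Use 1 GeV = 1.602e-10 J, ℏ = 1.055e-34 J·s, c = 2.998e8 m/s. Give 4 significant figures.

3.096e29 m/s²

Acceleration is [L]/[T]² = c·[E]/ℏ.
1 GeV → c/ℏ × (1 GeV in J) = 4.552e32 m/s².
Convert the energy scale: 0.680 MeV = 6.80e-4 GeV.
Result: 6.80e-4 × 4.552e32 = 3.096e29 m/s².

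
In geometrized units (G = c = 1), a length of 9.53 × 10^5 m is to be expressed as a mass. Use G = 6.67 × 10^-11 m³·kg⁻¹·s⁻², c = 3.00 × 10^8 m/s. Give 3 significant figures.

1.29 × 10^33 kg

Length → mass via c²/G.
9.53 × 10^5 m × (c²/G) = 1.29 × 10^33 kg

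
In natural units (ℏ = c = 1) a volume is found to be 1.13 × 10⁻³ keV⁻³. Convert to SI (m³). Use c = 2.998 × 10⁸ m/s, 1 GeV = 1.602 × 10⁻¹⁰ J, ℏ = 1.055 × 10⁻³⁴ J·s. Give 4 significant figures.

Volume is [L]³ = [E]⁻³·(ℏc)³.
1 GeV⁻³ → (ℏc)³ × (1 GeV in J)⁻³ = 7.696 × 10⁻⁴⁸ m³.
Convert the energy scale: 1.13 × 10⁻³ keV⁻³ = 1.13 × 10¹⁵ GeV⁻³.
Result: 1.13 × 10¹⁵ × 7.696 × 10⁻⁴⁸ = 8.696 × 10⁻³³ m³.

8.696 × 10⁻³³ m³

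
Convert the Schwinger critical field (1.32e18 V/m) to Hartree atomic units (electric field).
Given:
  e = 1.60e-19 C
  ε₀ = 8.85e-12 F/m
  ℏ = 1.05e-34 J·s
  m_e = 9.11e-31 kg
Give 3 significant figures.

atomic unit of electric field: E_au = E_h/(e a₀) = m_e²e⁵/((4πε₀)³ℏ⁴) = 5.20e11 V/m.
1.32e18 / 5.20e11 = 2.54e6

2.54e6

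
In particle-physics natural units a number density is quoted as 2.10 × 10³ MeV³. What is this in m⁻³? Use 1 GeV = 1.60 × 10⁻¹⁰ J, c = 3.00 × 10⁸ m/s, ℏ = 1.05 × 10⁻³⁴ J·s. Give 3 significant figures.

Number density is [L]⁻³ = [E]³/(ℏc)³.
1 GeV³ → 1/(ℏc)³ × (1 GeV in J)³ = 1.31 × 10⁴⁷ m⁻³.
Convert the energy scale: 2.10 × 10³ MeV³ = 2.10 × 10⁻⁶ GeV³.
Result: 2.10 × 10⁻⁶ × 1.31 × 10⁴⁷ = 2.75 × 10⁴¹ m⁻³.

2.75 × 10⁴¹ m⁻³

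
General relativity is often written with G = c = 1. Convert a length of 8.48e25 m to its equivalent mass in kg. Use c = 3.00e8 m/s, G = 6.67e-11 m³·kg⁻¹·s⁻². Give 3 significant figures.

Length → mass via c²/G.
8.48e25 m × (c²/G) = 1.14e53 kg

1.14e53 kg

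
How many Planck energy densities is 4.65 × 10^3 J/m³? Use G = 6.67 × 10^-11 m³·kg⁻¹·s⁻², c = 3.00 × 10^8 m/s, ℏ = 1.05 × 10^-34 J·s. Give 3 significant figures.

Planck energy density: u_P = c⁷/(ℏG²) = 4.68 × 10^113 J/m³.
4.65 × 10^3 / 4.68 × 10^113 = 9.93 × 10^-111

9.93 × 10^-111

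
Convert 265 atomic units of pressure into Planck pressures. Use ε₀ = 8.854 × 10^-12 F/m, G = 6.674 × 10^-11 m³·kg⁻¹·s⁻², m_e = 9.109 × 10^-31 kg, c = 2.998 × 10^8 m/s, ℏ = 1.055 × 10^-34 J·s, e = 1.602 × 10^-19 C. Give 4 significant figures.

atomic unit of pressure: P_au = E_h/a₀³ = m_e⁴e¹⁰/((4πε₀)⁵ℏ⁸) = 2.929 × 10^13 Pa
Planck pressure: p_P = c⁷/(ℏG²) = 4.632 × 10^113 Pa
265 × 2.929 × 10^13 / 4.632 × 10^113 = 1.676 × 10^-98

1.676 × 10^-98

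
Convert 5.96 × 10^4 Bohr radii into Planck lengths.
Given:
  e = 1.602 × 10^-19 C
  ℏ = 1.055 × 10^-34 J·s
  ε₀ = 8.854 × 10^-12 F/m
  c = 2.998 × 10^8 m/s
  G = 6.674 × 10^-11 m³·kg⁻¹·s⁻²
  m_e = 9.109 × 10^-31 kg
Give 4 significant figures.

Bohr radius: a₀ = 4πε₀ℏ²/(m_e e²) = 5.297 × 10^-11 m
Planck length: ℓ_P = √(ℏG/c³) = 1.616 × 10^-35 m
5.96 × 10^4 × 5.297 × 10^-11 / 1.616 × 10^-35 = 1.953 × 10^29

1.953 × 10^29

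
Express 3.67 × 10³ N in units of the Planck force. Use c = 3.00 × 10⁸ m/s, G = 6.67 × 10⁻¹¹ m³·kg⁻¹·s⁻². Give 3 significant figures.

3.02 × 10⁻⁴¹

Planck force: F_P = c⁴/G = 1.21 × 10⁴⁴ N.
3.67 × 10³ / 1.21 × 10⁴⁴ = 3.02 × 10⁻⁴¹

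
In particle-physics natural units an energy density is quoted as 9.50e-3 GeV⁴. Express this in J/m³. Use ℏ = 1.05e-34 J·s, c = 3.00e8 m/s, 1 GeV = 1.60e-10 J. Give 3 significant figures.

[E]/[L]³ = [E]⁴/(ℏc)³; restore (ℏc)⁻³.
1 GeV⁴ → 1/(ℏc)³ × (1 GeV in J)⁴ = 2.10e37 J/m³.
Result: 9.50e-3 × 2.10e37 = 1.99e35 J/m³.

1.99e35 J/m³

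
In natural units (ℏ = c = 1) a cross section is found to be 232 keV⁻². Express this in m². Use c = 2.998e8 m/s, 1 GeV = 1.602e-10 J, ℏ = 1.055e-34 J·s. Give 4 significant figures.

9.043e-18 m²

Area is [L]² = [E]⁻²·(ℏc)²; restore (ℏc)².
1 GeV⁻² → (ℏc)² × (1 GeV in J)⁻² = 3.898e-32 m².
Convert the energy scale: 232 keV⁻² = 2.32e14 GeV⁻².
Result: 2.32e14 × 3.898e-32 = 9.043e-18 m².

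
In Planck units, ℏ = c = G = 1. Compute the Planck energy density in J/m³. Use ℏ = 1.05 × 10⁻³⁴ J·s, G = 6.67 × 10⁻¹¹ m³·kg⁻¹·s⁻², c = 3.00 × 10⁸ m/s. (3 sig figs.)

Dimensional analysis gives u_P = c⁷/(ℏG²).
  = 2.19 × 10⁵⁹ / 4.67 × 10⁻⁵⁵
  = 4.68 × 10¹¹³ J/m³

4.68 × 10¹¹³ J/m³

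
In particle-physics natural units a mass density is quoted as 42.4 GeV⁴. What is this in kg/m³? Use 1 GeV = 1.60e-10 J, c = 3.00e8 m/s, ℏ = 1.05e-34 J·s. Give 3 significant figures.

Mass density is [E]/(c²[L]³) = [E]⁴/(ℏ³c⁵).
1 GeV⁴ → 1/(ℏ³c⁵) × (1 GeV in J)⁴ = 2.33e20 kg/m³.
Result: 42.4 × 2.33e20 = 9.88e21 kg/m³.

9.88e21 kg/m³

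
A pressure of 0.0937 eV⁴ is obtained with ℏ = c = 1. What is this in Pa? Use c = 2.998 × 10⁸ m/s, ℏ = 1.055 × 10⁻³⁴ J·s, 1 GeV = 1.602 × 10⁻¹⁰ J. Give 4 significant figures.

1.950 Pa

Pressure is [E]/[L]³ = [E]⁴/(ℏc)³.
1 GeV⁴ → 1/(ℏc)³ × (1 GeV in J)⁴ = 2.082 × 10³⁷ Pa.
Convert the energy scale: 0.0937 eV⁴ = 9.37 × 10⁻³⁸ GeV⁴.
Result: 9.37 × 10⁻³⁸ × 2.082 × 10³⁷ = 1.950 Pa.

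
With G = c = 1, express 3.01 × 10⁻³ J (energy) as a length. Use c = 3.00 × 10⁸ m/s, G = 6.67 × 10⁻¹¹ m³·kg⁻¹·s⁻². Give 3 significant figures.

Energy → length via G/c⁴.
3.01 × 10⁻³ J × (G/c⁴) = 2.48 × 10⁻⁴⁷ m

2.48 × 10⁻⁴⁷ m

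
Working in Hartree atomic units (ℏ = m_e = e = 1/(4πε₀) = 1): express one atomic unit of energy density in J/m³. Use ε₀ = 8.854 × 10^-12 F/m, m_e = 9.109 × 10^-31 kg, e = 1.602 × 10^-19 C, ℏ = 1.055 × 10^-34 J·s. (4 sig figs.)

2.929 × 10^13 J/m³

From ℏ = m_e = e = 1/(4πε₀) = 1 the energy density scale is u_au = E_h/a₀³ = m_e⁴e¹⁰/((4πε₀)⁵ℏ⁸).
E_h = 4.354 × 10^-18 J
a₀ = 5.297 × 10^-11 m
E_h/a₀³ = 2.929 × 10^13 J/m³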